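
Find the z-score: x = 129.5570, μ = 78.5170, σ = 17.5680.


z = (129.5570 - 78.5170)/17.5680
= 51.0400/17.5680
= 2.9053

z = 2.9053


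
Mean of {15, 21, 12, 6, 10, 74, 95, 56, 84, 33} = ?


Sum = 15 + 21 + 12 + 6 + 10 + 74 + 95 + 56 + 84 + 33 = 406
n = 10
Mean = 406/10 = 40.6000

Mean = 40.6000


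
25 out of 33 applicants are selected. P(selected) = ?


P = 25/33 = 0.7576

P = 0.7576


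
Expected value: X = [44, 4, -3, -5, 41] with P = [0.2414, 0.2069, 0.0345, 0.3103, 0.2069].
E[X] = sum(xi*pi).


E[X] = 44*0.2414 + 4*0.2069 - 3*0.0345 - 5*0.3103 + 41*0.2069
= 10.6216 + 0.8276 - 0.1035 - 1.5515 + 8.4829
= 18.2771

E[X] = 18.2771


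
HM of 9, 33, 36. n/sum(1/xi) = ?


Sum of reciprocals = 1/9 + 1/33 + 1/36 = 0.169192
HM = 3/0.169192 = 17.7313

HM = 17.7313


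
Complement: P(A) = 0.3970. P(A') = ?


P(not A) = 1 - 0.3970 = 0.6030

P(not A) = 0.6030


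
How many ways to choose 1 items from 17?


C(17,1) = 17!/(1! × 16!)
= 355687428096000/(1 × 20922789888000)
= 17

C(17,1) = 17


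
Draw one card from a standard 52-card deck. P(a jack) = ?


4 jacks in 52 cards
P = 4/52 = 0.0769

P = 0.0769


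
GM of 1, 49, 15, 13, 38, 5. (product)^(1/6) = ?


Product = 1 × 49 × 15 × 13 × 38 × 5 = 1815450
GM = 1815450^(1/6) = 11.0450

GM = 11.0450


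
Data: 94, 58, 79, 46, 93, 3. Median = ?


Sorted: 3, 46, 58, 79, 93, 94
n = 6 (even)
Middle values: 58 and 79
Median = (58+79)/2 = 68.5000

Median = 68.5000


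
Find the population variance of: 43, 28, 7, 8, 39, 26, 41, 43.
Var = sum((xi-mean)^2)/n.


Mean = 29.3750
Squared deviations: 185.6406, 1.8906, 500.6406, 456.8906, 92.6406, 11.3906, 135.1406, 185.6406
Sum = 1569.8750
Variance = 1569.8750/8 = 196.2344

Variance = 196.2344


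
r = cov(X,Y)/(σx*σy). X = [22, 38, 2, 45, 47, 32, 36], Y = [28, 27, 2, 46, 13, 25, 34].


Mean X = 31.7143, Mean Y = 25.0000
SD X = 14.369753, SD Y = 13.136644
Cov = 114.428571
r = 114.428571/(14.369753*13.136644) = 0.6062

r = 0.6062


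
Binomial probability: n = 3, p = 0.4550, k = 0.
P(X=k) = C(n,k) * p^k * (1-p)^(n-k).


C(3,0) = 1
p^0 = 1.000000
(1-p)^3 = 0.161879
P = 1 * 1.000000 * 0.161879 = 0.1619

P(X=0) = 0.1619


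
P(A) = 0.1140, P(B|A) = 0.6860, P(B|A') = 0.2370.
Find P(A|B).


P(B) = P(B|A)*P(A) + P(B|A')*P(A')
= 0.6860*0.1140 + 0.2370*0.8860
= 0.078204 + 0.209982 = 0.288186
P(A|B) = 0.078204/0.288186 = 0.2714

P(A|B) = 0.2714


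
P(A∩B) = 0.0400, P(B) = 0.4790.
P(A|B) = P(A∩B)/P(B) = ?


P(A|B) = 0.0400/0.4790 = 0.0835

P(A|B) = 0.0835


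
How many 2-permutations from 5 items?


P(5,2) = 5!/3!
= 120/6
= 20

P(5,2) = 20


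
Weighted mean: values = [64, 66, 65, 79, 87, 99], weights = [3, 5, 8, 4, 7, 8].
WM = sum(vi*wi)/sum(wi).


Numerator = 64*3 + 66*5 + 65*8 + 79*4 + 87*7 + 99*8 = 2759
Denominator = 3 + 5 + 8 + 4 + 7 + 8 = 35
WM = 2759/35 = 78.8286

WM = 78.8286


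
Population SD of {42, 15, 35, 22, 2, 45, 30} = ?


Mean = 27.2857
Variance = 202.2041
SD = sqrt(202.2041) = 14.2198

SD = 14.2198


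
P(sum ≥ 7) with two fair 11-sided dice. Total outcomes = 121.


Total outcomes = 11×11 = 121
Favorable (sum ≥ 7): 106
P = 106/121 = 0.8760

P = 0.8760


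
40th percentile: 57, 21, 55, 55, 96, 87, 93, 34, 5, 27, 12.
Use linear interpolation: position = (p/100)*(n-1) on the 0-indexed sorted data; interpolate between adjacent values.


Sorted: 5, 12, 21, 27, 34, 55, 55, 57, 87, 93, 96
n = 11
Index = 40/100 * 10 = 4.0000
Lower = data[4] = 34, Upper = data[5] = 55
P40 = 34 + 0*(21) = 34.0000

P40 = 34.0000


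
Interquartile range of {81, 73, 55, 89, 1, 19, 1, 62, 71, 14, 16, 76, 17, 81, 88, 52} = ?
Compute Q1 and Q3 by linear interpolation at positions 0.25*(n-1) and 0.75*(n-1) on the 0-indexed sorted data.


Sorted: 1, 1, 14, 16, 17, 19, 52, 55, 62, 71, 73, 76, 81, 81, 88, 89
Q1 (25th %ile) = 16.7500
Q3 (75th %ile) = 77.2500
IQR = 77.2500 - 16.7500 = 60.5000

IQR = 60.5000


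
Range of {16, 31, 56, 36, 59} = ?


Max = 59, Min = 16
Range = 59 - 16 = 43

Range = 43


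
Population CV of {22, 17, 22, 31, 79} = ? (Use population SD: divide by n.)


Mean = 34.2000
SD = 22.8508
CV = (22.8508/34.2000)*100 = 66.8153%

CV = 66.8153%


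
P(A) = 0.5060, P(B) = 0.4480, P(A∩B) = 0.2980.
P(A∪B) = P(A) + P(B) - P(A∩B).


P(A∪B) = 0.5060 + 0.4480 - 0.2980
= 0.9540 - 0.2980
= 0.6560

P(A∪B) = 0.6560


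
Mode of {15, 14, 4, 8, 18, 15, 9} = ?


Frequencies: 4:1, 8:1, 9:1, 14:1, 15:2, 18:1
Max frequency = 2
Mode = 15

Mode = 15


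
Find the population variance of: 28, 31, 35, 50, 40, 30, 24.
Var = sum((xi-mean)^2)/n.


Mean = 34.0000
Squared deviations: 36.0000, 9.0000, 1.0000, 256.0000, 36.0000, 16.0000, 100.0000
Sum = 454.0000
Variance = 454.0000/7 = 64.8571

Variance = 64.8571


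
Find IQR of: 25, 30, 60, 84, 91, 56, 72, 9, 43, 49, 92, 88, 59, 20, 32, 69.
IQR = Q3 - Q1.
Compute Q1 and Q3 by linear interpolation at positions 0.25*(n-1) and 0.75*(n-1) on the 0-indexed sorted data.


Sorted: 9, 20, 25, 30, 32, 43, 49, 56, 59, 60, 69, 72, 84, 88, 91, 92
Q1 (25th %ile) = 31.5000
Q3 (75th %ile) = 75.0000
IQR = 75.0000 - 31.5000 = 43.5000

IQR = 43.5000


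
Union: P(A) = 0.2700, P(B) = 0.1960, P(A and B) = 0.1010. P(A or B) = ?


P(A∪B) = 0.2700 + 0.1960 - 0.1010
= 0.4660 - 0.1010
= 0.3650

P(A∪B) = 0.3650


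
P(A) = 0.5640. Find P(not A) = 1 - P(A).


P(not A) = 1 - 0.5640 = 0.4360

P(not A) = 0.4360


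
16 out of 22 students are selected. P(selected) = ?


P = 16/22 = 0.7273

P = 0.7273


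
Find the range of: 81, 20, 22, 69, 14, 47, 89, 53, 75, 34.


Max = 89, Min = 14
Range = 89 - 14 = 75

Range = 75


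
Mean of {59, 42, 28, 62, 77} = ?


Sum = 59 + 42 + 28 + 62 + 77 = 268
n = 5
Mean = 268/5 = 53.6000

Mean = 53.6000


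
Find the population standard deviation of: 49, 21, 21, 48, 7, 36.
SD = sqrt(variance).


Mean = 30.3333
Variance = 235.2222
SD = sqrt(235.2222) = 15.3370

SD = 15.3370


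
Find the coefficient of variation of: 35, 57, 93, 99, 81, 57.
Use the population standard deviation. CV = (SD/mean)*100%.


Mean = 70.3333
SD = 22.5586
CV = (22.5586/70.3333)*100 = 32.0738%

CV = 32.0738%


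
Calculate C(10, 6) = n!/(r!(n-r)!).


C(10,6) = 10!/(6! × 4!)
= 3628800/(720 × 24)
= 210

C(10,6) = 210


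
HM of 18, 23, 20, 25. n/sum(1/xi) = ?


Sum of reciprocals = 1/18 + 1/23 + 1/20 + 1/25 = 0.189034
HM = 4/0.189034 = 21.1602

HM = 21.1602


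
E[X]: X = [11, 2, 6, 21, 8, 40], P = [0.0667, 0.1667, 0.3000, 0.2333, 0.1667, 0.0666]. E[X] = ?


E[X] = 11*0.0667 + 2*0.1667 + 6*0.3000 + 21*0.2333 + 8*0.1667 + 40*0.0666
= 0.7337 + 0.3334 + 1.8000 + 4.8993 + 1.3336 + 2.6640
= 11.7640

E[X] = 11.7640


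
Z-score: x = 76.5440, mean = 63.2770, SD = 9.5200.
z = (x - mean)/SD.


z = (76.5440 - 63.2770)/9.5200
= 13.2670/9.5200
= 1.3936

z = 1.3936


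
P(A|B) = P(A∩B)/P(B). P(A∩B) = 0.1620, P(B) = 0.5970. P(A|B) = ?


P(A|B) = 0.1620/0.5970 = 0.2714

P(A|B) = 0.2714


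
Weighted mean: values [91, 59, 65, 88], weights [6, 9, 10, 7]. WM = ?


Numerator = 91*6 + 59*9 + 65*10 + 88*7 = 2343
Denominator = 6 + 9 + 10 + 7 = 32
WM = 2343/32 = 73.2188

WM = 73.2188


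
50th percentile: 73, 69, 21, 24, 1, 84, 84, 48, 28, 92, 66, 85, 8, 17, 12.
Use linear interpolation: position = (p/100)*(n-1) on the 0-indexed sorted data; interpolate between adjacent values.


Sorted: 1, 8, 12, 17, 21, 24, 28, 48, 66, 69, 73, 84, 84, 85, 92
n = 15
Index = 50/100 * 14 = 7.0000
Lower = data[7] = 48, Upper = data[8] = 66
P50 = 48 + 0*(18) = 48.0000

P50 = 48.0000


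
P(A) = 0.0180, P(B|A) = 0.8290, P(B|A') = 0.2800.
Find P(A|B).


P(B) = P(B|A)*P(A) + P(B|A')*P(A')
= 0.8290*0.0180 + 0.2800*0.9820
= 0.014922 + 0.274960 = 0.289882
P(A|B) = 0.014922/0.289882 = 0.0515

P(A|B) = 0.0515


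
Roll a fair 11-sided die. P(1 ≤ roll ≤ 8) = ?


Favorable outcomes (1 ≤ roll ≤ 8): 8
Total outcomes = 11
P = 8/11 = 0.7273

P = 0.7273


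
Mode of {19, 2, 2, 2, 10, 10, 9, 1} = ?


Frequencies: 1:1, 2:3, 9:1, 10:2, 19:1
Max frequency = 3
Mode = 2

Mode = 2


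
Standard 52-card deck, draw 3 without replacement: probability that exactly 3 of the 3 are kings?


Hypergeometric: P(X=3) = C(4,3)·C(48,0) / C(52,3)
= 4 × 1 / 22100
= 4/22100 = 0.0002

P = 0.0002


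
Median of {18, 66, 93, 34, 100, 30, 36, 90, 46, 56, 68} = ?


Sorted: 18, 30, 34, 36, 46, 56, 66, 68, 90, 93, 100
n = 11 (odd)
Middle value = 56

Median = 56


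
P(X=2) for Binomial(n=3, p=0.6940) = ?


C(3,2) = 3
p^2 = 0.481636
(1-p)^1 = 0.306000
P = 3 * 0.481636 * 0.306000 = 0.4421

P(X=2) = 0.4421


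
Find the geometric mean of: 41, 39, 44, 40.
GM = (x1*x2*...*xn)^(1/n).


Product = 41 × 39 × 44 × 40 = 2814240
GM = 2814240^(1/4) = 40.9581

GM = 40.9581


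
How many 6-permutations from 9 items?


P(9,6) = 9!/3!
= 362880/6
= 60480

P(9,6) = 60480


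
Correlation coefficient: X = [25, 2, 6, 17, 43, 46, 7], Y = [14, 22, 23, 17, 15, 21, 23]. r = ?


Mean X = 20.8571, Mean Y = 19.2857
SD X = 16.573891, SD Y = 3.574285
Cov = -31.816327
r = -31.816327/(16.573891*3.574285) = -0.5371

r = -0.5371


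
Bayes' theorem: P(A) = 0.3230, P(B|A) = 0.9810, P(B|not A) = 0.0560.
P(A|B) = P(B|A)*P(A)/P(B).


P(B) = P(B|A)*P(A) + P(B|A')*P(A')
= 0.9810*0.3230 + 0.0560*0.6770
= 0.316863 + 0.037912 = 0.354775
P(A|B) = 0.316863/0.354775 = 0.8931

P(A|B) = 0.8931


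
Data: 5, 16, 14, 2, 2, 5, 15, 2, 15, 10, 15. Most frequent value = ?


Frequencies: 2:3, 5:2, 10:1, 14:1, 15:3, 16:1
Max frequency = 3
Mode = 2, 15

Mode = 2, 15


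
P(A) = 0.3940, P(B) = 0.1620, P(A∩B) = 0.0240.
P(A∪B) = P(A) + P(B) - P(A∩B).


P(A∪B) = 0.3940 + 0.1620 - 0.0240
= 0.5560 - 0.0240
= 0.5320

P(A∪B) = 0.5320


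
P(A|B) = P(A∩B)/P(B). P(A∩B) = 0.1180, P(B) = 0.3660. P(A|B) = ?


P(A|B) = 0.1180/0.3660 = 0.3224

P(A|B) = 0.3224


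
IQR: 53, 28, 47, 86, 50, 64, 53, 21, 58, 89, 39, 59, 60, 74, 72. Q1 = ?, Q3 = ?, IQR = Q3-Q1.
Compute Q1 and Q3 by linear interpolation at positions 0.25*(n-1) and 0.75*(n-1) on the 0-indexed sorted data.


Sorted: 21, 28, 39, 47, 50, 53, 53, 58, 59, 60, 64, 72, 74, 86, 89
Q1 (25th %ile) = 48.5000
Q3 (75th %ile) = 68.0000
IQR = 68.0000 - 48.5000 = 19.5000

IQR = 19.5000


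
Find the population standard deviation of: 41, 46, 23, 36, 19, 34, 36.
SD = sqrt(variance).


Mean = 33.5714
Variance = 77.9592
SD = sqrt(77.9592) = 8.8294

SD = 8.8294


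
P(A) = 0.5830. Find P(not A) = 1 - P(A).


P(not A) = 1 - 0.5830 = 0.4170

P(not A) = 0.4170


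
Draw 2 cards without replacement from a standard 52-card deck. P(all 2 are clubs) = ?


P(all clubs) = (13/52) × (12/51)
= 0.0588

P = 0.0588


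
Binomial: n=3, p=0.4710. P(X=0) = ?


C(3,0) = 1
p^0 = 1.000000
(1-p)^3 = 0.148036
P = 1 * 1.000000 * 0.148036 = 0.1480

P(X=0) = 0.1480


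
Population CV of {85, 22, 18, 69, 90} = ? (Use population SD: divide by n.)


Mean = 56.8000
SD = 30.8636
CV = (30.8636/56.8000)*100 = 54.3373%

CV = 54.3373%


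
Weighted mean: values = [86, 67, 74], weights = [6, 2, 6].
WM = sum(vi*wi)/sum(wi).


Numerator = 86*6 + 67*2 + 74*6 = 1094
Denominator = 6 + 2 + 6 = 14
WM = 1094/14 = 78.1429

WM = 78.1429


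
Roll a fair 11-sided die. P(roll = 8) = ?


Favorable outcomes (roll = 8): 1
Total outcomes = 11
P = 1/11 = 0.0909

P = 0.0909


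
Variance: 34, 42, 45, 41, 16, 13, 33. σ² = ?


Mean = 32.0000
Squared deviations: 4.0000, 100.0000, 169.0000, 81.0000, 256.0000, 361.0000, 1.0000
Sum = 972.0000
Variance = 972.0000/7 = 138.8571

Variance = 138.8571


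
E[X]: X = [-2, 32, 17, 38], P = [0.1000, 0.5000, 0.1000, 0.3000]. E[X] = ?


E[X] = -2*0.1000 + 32*0.5000 + 17*0.1000 + 38*0.3000
= -0.2000 + 16.0000 + 1.7000 + 11.4000
= 28.9000

E[X] = 28.9000


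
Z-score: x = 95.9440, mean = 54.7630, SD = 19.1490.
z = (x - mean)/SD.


z = (95.9440 - 54.7630)/19.1490
= 41.1810/19.1490
= 2.1506

z = 2.1506


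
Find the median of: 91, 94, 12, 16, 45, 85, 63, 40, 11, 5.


Sorted: 5, 11, 12, 16, 40, 45, 63, 85, 91, 94
n = 10 (even)
Middle values: 40 and 45
Median = (40+45)/2 = 42.5000

Median = 42.5000


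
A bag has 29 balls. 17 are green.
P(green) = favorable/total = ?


P = 17/29 = 0.5862

P = 0.5862


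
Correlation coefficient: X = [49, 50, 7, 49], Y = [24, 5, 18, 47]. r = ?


Mean X = 38.7500, Mean Y = 23.5000
SD X = 18.335417, SD Y = 15.206906
Cov = 53.125000
r = 53.125000/(18.335417*15.206906) = 0.1905

r = 0.1905


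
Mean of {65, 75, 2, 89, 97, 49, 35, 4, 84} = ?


Sum = 65 + 75 + 2 + 89 + 97 + 49 + 35 + 4 + 84 = 500
n = 9
Mean = 500/9 = 55.5556

Mean = 55.5556


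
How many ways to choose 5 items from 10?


C(10,5) = 10!/(5! × 5!)
= 3628800/(120 × 120)
= 252

C(10,5) = 252


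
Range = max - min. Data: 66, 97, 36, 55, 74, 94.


Max = 97, Min = 36
Range = 97 - 36 = 61

Range = 61


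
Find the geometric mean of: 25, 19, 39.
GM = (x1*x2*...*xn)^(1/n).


Product = 25 × 19 × 39 = 18525
GM = 18525^(1/3) = 26.4598

GM = 26.4598


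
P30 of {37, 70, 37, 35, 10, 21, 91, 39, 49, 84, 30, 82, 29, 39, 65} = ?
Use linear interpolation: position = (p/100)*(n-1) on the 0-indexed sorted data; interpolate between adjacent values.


Sorted: 10, 21, 29, 30, 35, 37, 37, 39, 39, 49, 65, 70, 82, 84, 91
n = 15
Index = 30/100 * 14 = 4.2000
Lower = data[4] = 35, Upper = data[5] = 37
P30 = 35 + 0.2000*(2) = 35.4000

P30 = 35.4000


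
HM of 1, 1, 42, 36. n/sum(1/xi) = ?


Sum of reciprocals = 1/1 + 1/1 + 1/42 + 1/36 = 2.051587
HM = 4/2.051587 = 1.9497

HM = 1.9497


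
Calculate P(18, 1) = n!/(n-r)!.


P(18,1) = 18!/17!
= 6402373705728000/355687428096000
= 18

P(18,1) = 18


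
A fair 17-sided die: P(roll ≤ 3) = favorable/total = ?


Favorable outcomes (roll ≤ 3): 3
Total outcomes = 17
P = 3/17 = 0.1765

P = 0.1765


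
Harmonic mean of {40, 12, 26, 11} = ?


Sum of reciprocals = 1/40 + 1/12 + 1/26 + 1/11 = 0.237704
HM = 4/0.237704 = 16.8277

HM = 16.8277


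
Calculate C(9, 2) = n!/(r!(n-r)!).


C(9,2) = 9!/(2! × 7!)
= 362880/(2 × 5040)
= 36

C(9,2) = 36


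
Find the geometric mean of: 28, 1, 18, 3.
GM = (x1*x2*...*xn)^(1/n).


Product = 28 × 1 × 18 × 3 = 1512
GM = 1512^(1/4) = 6.2357

GM = 6.2357


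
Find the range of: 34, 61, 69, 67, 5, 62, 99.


Max = 99, Min = 5
Range = 99 - 5 = 94

Range = 94


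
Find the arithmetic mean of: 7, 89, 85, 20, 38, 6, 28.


Sum = 7 + 89 + 85 + 20 + 38 + 6 + 28 = 273
n = 7
Mean = 273/7 = 39.0000

Mean = 39.0000


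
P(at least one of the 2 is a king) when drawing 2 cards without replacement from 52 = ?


P(at least one) = 1 - P(none)
P(none) = (48/52) × (47/51) = 0.850679
P(at least one) = 1 - 0.850679 = 0.1493

P = 0.1493


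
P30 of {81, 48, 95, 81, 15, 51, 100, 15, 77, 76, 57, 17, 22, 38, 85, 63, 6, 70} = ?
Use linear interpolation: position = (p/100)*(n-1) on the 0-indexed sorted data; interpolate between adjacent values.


Sorted: 6, 15, 15, 17, 22, 38, 48, 51, 57, 63, 70, 76, 77, 81, 81, 85, 95, 100
n = 18
Index = 30/100 * 17 = 5.1000
Lower = data[5] = 38, Upper = data[6] = 48
P30 = 38 + 0.1000*(10) = 39.0000

P30 = 39.0000


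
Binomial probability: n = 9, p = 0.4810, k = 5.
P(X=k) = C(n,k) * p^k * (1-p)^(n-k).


C(9,5) = 126
p^5 = 0.025747
(1-p)^4 = 0.072555
P = 126 * 0.025747 * 0.072555 = 0.2354

P(X=5) = 0.2354


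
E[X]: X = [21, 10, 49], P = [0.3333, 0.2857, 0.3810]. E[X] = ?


E[X] = 21*0.3333 + 10*0.2857 + 49*0.3810
= 6.9993 + 2.8570 + 18.6690
= 28.5253

E[X] = 28.5253


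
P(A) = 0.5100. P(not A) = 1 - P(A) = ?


P(not A) = 1 - 0.5100 = 0.4900

P(not A) = 0.4900


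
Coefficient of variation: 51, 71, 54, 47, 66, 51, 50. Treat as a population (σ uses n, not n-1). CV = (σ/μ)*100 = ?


Mean = 55.7143
SD = 8.4128
CV = (8.4128/55.7143)*100 = 15.0999%

CV = 15.0999%


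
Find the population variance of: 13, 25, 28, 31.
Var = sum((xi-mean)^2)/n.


Mean = 24.2500
Squared deviations: 126.5625, 0.5625, 14.0625, 45.5625
Sum = 186.7500
Variance = 186.7500/4 = 46.6875

Variance = 46.6875


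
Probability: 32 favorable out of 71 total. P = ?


P = 32/71 = 0.4507

P = 0.4507


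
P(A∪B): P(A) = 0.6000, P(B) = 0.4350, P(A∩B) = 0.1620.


P(A∪B) = 0.6000 + 0.4350 - 0.1620
= 1.0350 - 0.1620
= 0.8730

P(A∪B) = 0.8730


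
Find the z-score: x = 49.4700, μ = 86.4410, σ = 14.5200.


z = (49.4700 - 86.4410)/14.5200
= -36.9710/14.5200
= -2.5462

z = -2.5462


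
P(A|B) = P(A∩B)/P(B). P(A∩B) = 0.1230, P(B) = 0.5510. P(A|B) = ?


P(A|B) = 0.1230/0.5510 = 0.2232

P(A|B) = 0.2232


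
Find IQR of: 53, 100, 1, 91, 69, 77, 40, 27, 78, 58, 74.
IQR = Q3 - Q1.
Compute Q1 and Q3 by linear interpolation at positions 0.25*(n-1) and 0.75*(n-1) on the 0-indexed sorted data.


Sorted: 1, 27, 40, 53, 58, 69, 74, 77, 78, 91, 100
Q1 (25th %ile) = 46.5000
Q3 (75th %ile) = 77.5000
IQR = 77.5000 - 46.5000 = 31.0000

IQR = 31.0000


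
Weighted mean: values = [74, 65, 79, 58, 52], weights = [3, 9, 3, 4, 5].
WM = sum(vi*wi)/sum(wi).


Numerator = 74*3 + 65*9 + 79*3 + 58*4 + 52*5 = 1536
Denominator = 3 + 9 + 3 + 4 + 5 = 24
WM = 1536/24 = 64.0000

WM = 64.0000


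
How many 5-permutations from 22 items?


P(22,5) = 22!/17!
= 1124000727777607680000/355687428096000
= 3160080

P(22,5) = 3160080


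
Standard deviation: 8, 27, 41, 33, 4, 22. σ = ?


Mean = 22.5000
Variance = 170.9167
SD = sqrt(170.9167) = 13.0735

SD = 13.0735


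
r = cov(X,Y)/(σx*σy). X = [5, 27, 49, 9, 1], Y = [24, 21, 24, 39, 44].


Mean X = 18.2000, Mean Y = 30.4000
SD X = 17.780889, SD Y = 9.264988
Cov = -101.680000
r = -101.680000/(17.780889*9.264988) = -0.6172

r = -0.6172


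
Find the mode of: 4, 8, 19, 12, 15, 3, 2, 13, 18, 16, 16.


Frequencies: 2:1, 3:1, 4:1, 8:1, 12:1, 13:1, 15:1, 16:2, 18:1, 19:1
Max frequency = 2
Mode = 16

Mode = 16


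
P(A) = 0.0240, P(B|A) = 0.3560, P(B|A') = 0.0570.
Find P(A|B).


P(B) = P(B|A)*P(A) + P(B|A')*P(A')
= 0.3560*0.0240 + 0.0570*0.9760
= 0.008544 + 0.055632 = 0.064176
P(A|B) = 0.008544/0.064176 = 0.1331

P(A|B) = 0.1331


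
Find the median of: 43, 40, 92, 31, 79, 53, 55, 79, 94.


Sorted: 31, 40, 43, 53, 55, 79, 79, 92, 94
n = 9 (odd)
Middle value = 55

Median = 55


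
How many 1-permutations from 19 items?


P(19,1) = 19!/18!
= 121645100408832000/6402373705728000
= 19

P(19,1) = 19


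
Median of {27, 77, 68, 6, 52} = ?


Sorted: 6, 27, 52, 68, 77
n = 5 (odd)
Middle value = 52

Median = 52


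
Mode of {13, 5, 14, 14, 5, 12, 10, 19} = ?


Frequencies: 5:2, 10:1, 12:1, 13:1, 14:2, 19:1
Max frequency = 2
Mode = 5, 14

Mode = 5, 14


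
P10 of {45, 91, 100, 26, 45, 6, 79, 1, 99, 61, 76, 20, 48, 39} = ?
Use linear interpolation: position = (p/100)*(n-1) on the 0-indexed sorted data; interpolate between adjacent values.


Sorted: 1, 6, 20, 26, 39, 45, 45, 48, 61, 76, 79, 91, 99, 100
n = 14
Index = 10/100 * 13 = 1.3000
Lower = data[1] = 6, Upper = data[2] = 20
P10 = 6 + 0.3000*(14) = 10.2000

P10 = 10.2000


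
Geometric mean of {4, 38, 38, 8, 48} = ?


Product = 4 × 38 × 38 × 8 × 48 = 2217984
GM = 2217984^(1/5) = 18.5862

GM = 18.5862


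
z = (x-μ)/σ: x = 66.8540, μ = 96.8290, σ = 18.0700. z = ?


z = (66.8540 - 96.8290)/18.0700
= -29.9750/18.0700
= -1.6588

z = -1.6588


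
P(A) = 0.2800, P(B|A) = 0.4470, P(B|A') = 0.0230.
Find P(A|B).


P(B) = P(B|A)*P(A) + P(B|A')*P(A')
= 0.4470*0.2800 + 0.0230*0.7200
= 0.125160 + 0.016560 = 0.141720
P(A|B) = 0.125160/0.141720 = 0.8831

P(A|B) = 0.8831


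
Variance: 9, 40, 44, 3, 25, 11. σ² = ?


Mean = 22.0000
Squared deviations: 169.0000, 324.0000, 484.0000, 361.0000, 9.0000, 121.0000
Sum = 1468.0000
Variance = 1468.0000/6 = 244.6667

Variance = 244.6667


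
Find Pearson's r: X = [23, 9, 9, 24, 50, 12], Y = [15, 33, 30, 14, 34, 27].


Mean X = 21.1667, Mean Y = 25.5000
SD X = 14.276048, SD Y = 8.098354
Cov = 5.583333
r = 5.583333/(14.276048*8.098354) = 0.0483

r = 0.0483


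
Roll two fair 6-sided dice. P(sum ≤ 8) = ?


Total outcomes = 6×6 = 36
Favorable (sum ≤ 8): 26
P = 26/36 = 0.7222

P = 0.7222


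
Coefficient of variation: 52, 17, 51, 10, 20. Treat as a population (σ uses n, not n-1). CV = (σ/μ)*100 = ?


Mean = 30.0000
SD = 17.8550
CV = (17.8550/30.0000)*100 = 59.5166%

CV = 59.5166%


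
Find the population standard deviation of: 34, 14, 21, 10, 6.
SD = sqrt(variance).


Mean = 17.0000
Variance = 96.8000
SD = sqrt(96.8000) = 9.8387

SD = 9.8387


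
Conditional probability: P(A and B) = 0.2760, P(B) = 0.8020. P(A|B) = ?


P(A|B) = 0.2760/0.8020 = 0.3441

P(A|B) = 0.3441


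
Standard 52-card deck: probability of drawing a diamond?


13 diamonds in 52 cards
P = 13/52 = 0.2500

P = 0.2500


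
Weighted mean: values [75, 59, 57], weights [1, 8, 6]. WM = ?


Numerator = 75*1 + 59*8 + 57*6 = 889
Denominator = 1 + 8 + 6 = 15
WM = 889/15 = 59.2667

WM = 59.2667


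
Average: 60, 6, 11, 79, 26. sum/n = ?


Sum = 60 + 6 + 11 + 79 + 26 = 182
n = 5
Mean = 182/5 = 36.4000

Mean = 36.4000


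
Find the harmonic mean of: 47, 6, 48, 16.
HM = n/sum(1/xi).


Sum of reciprocals = 1/47 + 1/6 + 1/48 + 1/16 = 0.271277
HM = 4/0.271277 = 14.7451

HM = 14.7451


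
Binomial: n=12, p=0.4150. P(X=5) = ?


C(12,5) = 792
p^5 = 0.012310
(1-p)^7 = 0.023447
P = 792 * 0.012310 * 0.023447 = 0.2286

P(X=5) = 0.2286


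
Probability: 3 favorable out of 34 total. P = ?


P = 3/34 = 0.0882

P = 0.0882


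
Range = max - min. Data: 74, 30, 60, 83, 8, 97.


Max = 97, Min = 8
Range = 97 - 8 = 89

Range = 89


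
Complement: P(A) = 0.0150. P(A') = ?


P(not A) = 1 - 0.0150 = 0.9850

P(not A) = 0.9850


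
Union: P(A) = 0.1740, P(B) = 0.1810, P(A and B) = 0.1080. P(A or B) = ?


P(A∪B) = 0.1740 + 0.1810 - 0.1080
= 0.3550 - 0.1080
= 0.2470

P(A∪B) = 0.2470


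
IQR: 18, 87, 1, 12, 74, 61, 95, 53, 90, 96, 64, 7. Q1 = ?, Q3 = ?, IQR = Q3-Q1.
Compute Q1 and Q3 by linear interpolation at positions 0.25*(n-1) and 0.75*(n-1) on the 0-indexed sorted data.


Sorted: 1, 7, 12, 18, 53, 61, 64, 74, 87, 90, 95, 96
Q1 (25th %ile) = 16.5000
Q3 (75th %ile) = 87.7500
IQR = 87.7500 - 16.5000 = 71.2500

IQR = 71.2500


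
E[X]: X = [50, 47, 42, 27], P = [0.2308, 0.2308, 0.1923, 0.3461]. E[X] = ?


E[X] = 50*0.2308 + 47*0.2308 + 42*0.1923 + 27*0.3461
= 11.5400 + 10.8476 + 8.0766 + 9.3447
= 39.8089

E[X] = 39.8089


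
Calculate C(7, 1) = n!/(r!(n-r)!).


C(7,1) = 7!/(1! × 6!)
= 5040/(1 × 720)
= 7

C(7,1) = 7


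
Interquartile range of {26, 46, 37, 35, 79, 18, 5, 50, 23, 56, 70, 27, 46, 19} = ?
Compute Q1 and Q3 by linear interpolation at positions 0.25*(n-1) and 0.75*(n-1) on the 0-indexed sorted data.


Sorted: 5, 18, 19, 23, 26, 27, 35, 37, 46, 46, 50, 56, 70, 79
Q1 (25th %ile) = 23.7500
Q3 (75th %ile) = 49.0000
IQR = 49.0000 - 23.7500 = 25.2500

IQR = 25.2500


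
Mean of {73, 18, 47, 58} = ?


Sum = 73 + 18 + 47 + 58 = 196
n = 4
Mean = 196/4 = 49.0000

Mean = 49.0000


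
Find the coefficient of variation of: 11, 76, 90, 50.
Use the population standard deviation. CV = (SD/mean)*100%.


Mean = 56.7500
SD = 30.0614
CV = (30.0614/56.7500)*100 = 52.9716%

CV = 52.9716%


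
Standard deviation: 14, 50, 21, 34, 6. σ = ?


Mean = 25.0000
Variance = 240.8000
SD = sqrt(240.8000) = 15.5177

SD = 15.5177


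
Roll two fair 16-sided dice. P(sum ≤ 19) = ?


Total outcomes = 16×16 = 256
Favorable (sum ≤ 19): 165
P = 165/256 = 0.6445

P = 0.6445


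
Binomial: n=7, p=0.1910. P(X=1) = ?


C(7,1) = 7
p^1 = 0.191000
(1-p)^6 = 0.280344
P = 7 * 0.191000 * 0.280344 = 0.3748

P(X=1) = 0.3748


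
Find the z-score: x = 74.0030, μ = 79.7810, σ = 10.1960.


z = (74.0030 - 79.7810)/10.1960
= -5.7780/10.1960
= -0.5667

z = -0.5667


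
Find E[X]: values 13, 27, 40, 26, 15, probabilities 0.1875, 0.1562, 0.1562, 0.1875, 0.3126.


E[X] = 13*0.1875 + 27*0.1562 + 40*0.1562 + 26*0.1875 + 15*0.3126
= 2.4375 + 4.2174 + 6.2480 + 4.8750 + 4.6890
= 22.4669

E[X] = 22.4669


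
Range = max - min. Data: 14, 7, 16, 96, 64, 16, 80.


Max = 96, Min = 7
Range = 96 - 7 = 89

Range = 89


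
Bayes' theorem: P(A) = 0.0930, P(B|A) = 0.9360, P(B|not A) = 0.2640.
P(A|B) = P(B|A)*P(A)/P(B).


P(B) = P(B|A)*P(A) + P(B|A')*P(A')
= 0.9360*0.0930 + 0.2640*0.9070
= 0.087048 + 0.239448 = 0.326496
P(A|B) = 0.087048/0.326496 = 0.2666

P(A|B) = 0.2666


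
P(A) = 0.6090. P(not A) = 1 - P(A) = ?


P(not A) = 1 - 0.6090 = 0.3910

P(not A) = 0.3910


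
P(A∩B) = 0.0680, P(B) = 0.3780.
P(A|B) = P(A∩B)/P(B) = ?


P(A|B) = 0.0680/0.3780 = 0.1799

P(A|B) = 0.1799


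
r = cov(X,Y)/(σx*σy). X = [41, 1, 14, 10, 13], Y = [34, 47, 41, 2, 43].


Mean X = 15.8000, Mean Y = 33.4000
SD X = 13.407461, SD Y = 16.255461
Cov = -8.920000
r = -8.920000/(13.407461*16.255461) = -0.0409

r = -0.0409


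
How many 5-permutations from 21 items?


P(21,5) = 21!/16!
= 51090942171709440000/20922789888000
= 2441880

P(21,5) = 2441880


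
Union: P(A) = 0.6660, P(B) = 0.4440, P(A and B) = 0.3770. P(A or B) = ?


P(A∪B) = 0.6660 + 0.4440 - 0.3770
= 1.1100 - 0.3770
= 0.7330

P(A∪B) = 0.7330


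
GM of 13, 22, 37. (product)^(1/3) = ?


Product = 13 × 22 × 37 = 10582
GM = 10582^(1/3) = 21.9545

GM = 21.9545


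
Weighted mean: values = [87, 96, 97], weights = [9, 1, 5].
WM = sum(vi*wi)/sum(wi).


Numerator = 87*9 + 96*1 + 97*5 = 1364
Denominator = 9 + 1 + 5 = 15
WM = 1364/15 = 90.9333

WM = 90.9333


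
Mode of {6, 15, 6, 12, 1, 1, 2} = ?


Frequencies: 1:2, 2:1, 6:2, 12:1, 15:1
Max frequency = 2
Mode = 1, 6

Mode = 1, 6


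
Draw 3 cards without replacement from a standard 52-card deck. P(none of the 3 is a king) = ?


P(no kings) = (48/52) × (47/51) × (46/50)
= 0.7826

P = 0.7826


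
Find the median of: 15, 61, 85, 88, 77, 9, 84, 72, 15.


Sorted: 9, 15, 15, 61, 72, 77, 84, 85, 88
n = 9 (odd)
Middle value = 72

Median = 72


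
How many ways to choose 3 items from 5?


C(5,3) = 5!/(3! × 2!)
= 120/(6 × 2)
= 10

C(5,3) = 10


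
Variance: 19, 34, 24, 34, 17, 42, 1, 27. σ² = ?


Mean = 24.7500
Squared deviations: 33.0625, 85.5625, 0.5625, 85.5625, 60.0625, 297.5625, 564.0625, 5.0625
Sum = 1131.5000
Variance = 1131.5000/8 = 141.4375

Variance = 141.4375


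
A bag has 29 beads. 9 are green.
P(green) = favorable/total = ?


P = 9/29 = 0.3103

P = 0.3103


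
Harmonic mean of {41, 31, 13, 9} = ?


Sum of reciprocals = 1/41 + 1/31 + 1/13 + 1/9 = 0.244682
HM = 4/0.244682 = 16.3477

HM = 16.3477


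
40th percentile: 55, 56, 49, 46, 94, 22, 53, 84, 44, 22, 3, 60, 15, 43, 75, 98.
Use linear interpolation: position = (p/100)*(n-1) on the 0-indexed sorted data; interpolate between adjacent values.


Sorted: 3, 15, 22, 22, 43, 44, 46, 49, 53, 55, 56, 60, 75, 84, 94, 98
n = 16
Index = 40/100 * 15 = 6.0000
Lower = data[6] = 46, Upper = data[7] = 49
P40 = 46 + 0*(3) = 46.0000

P40 = 46.0000


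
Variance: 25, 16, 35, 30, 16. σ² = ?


Mean = 24.4000
Squared deviations: 0.3600, 70.5600, 112.3600, 31.3600, 70.5600
Sum = 285.2000
Variance = 285.2000/5 = 57.0400

Variance = 57.0400


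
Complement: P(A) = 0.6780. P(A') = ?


P(not A) = 1 - 0.6780 = 0.3220

P(not A) = 0.3220


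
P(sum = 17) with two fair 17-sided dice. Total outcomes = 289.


Total outcomes = 17×17 = 289
Favorable (sum = 17): 16
P = 16/289 = 0.0554

P = 0.0554


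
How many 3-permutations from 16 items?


P(16,3) = 16!/13!
= 20922789888000/6227020800
= 3360

P(16,3) = 3360


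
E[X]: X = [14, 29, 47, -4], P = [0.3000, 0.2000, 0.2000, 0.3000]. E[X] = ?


E[X] = 14*0.3000 + 29*0.2000 + 47*0.2000 - 4*0.3000
= 4.2000 + 5.8000 + 9.4000 - 1.2000
= 18.2000

E[X] = 18.2000


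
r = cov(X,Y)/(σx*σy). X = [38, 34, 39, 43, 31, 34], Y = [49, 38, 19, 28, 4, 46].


Mean X = 36.5000, Mean Y = 30.6667
SD X = 3.947573, SD Y = 15.702088
Cov = 11.833333
r = 11.833333/(3.947573*15.702088) = 0.1909

r = 0.1909


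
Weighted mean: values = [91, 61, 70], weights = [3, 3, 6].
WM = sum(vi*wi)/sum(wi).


Numerator = 91*3 + 61*3 + 70*6 = 876
Denominator = 3 + 3 + 6 = 12
WM = 876/12 = 73.0000

WM = 73.0000


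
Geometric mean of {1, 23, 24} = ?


Product = 1 × 23 × 24 = 552
GM = 552^(1/3) = 8.2031

GM = 8.2031


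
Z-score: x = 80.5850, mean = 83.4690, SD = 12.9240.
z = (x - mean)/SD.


z = (80.5850 - 83.4690)/12.9240
= -2.8840/12.9240
= -0.2232

z = -0.2232


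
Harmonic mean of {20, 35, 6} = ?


Sum of reciprocals = 1/20 + 1/35 + 1/6 = 0.245238
HM = 3/0.245238 = 12.2330

HM = 12.2330


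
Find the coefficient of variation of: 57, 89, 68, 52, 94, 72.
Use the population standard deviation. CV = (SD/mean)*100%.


Mean = 72.0000
SD = 15.3514
CV = (15.3514/72.0000)*100 = 21.3214%

CV = 21.3214%


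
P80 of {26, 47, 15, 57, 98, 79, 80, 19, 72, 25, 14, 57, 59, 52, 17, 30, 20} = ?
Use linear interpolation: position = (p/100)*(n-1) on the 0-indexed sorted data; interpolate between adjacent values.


Sorted: 14, 15, 17, 19, 20, 25, 26, 30, 47, 52, 57, 57, 59, 72, 79, 80, 98
n = 17
Index = 80/100 * 16 = 12.8000
Lower = data[12] = 59, Upper = data[13] = 72
P80 = 59 + 0.8000*(13) = 69.4000

P80 = 69.4000


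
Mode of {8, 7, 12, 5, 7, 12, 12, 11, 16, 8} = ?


Frequencies: 5:1, 7:2, 8:2, 11:1, 12:3, 16:1
Max frequency = 3
Mode = 12

Mode = 12


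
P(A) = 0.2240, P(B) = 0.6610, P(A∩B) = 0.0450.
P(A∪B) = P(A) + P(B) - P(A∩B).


P(A∪B) = 0.2240 + 0.6610 - 0.0450
= 0.8850 - 0.0450
= 0.8400

P(A∪B) = 0.8400


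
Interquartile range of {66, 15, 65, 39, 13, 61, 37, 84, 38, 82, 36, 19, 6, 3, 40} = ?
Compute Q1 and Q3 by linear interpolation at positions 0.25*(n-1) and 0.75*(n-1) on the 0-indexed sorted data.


Sorted: 3, 6, 13, 15, 19, 36, 37, 38, 39, 40, 61, 65, 66, 82, 84
Q1 (25th %ile) = 17.0000
Q3 (75th %ile) = 63.0000
IQR = 63.0000 - 17.0000 = 46.0000

IQR = 46.0000


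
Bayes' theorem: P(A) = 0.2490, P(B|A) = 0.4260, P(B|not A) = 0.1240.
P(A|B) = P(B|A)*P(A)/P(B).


P(B) = P(B|A)*P(A) + P(B|A')*P(A')
= 0.4260*0.2490 + 0.1240*0.7510
= 0.106074 + 0.093124 = 0.199198
P(A|B) = 0.106074/0.199198 = 0.5325

P(A|B) = 0.5325


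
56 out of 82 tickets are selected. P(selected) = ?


P = 56/82 = 0.6829

P = 0.6829


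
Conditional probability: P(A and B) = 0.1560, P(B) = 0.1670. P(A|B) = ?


P(A|B) = 0.1560/0.1670 = 0.9341

P(A|B) = 0.9341


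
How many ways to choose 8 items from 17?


C(17,8) = 17!/(8! × 9!)
= 355687428096000/(40320 × 362880)
= 24310

C(17,8) = 24310


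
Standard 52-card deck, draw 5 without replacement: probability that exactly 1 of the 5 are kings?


Hypergeometric: P(X=1) = C(4,1)·C(48,4) / C(52,5)
= 4 × 194580 / 2598960
= 778320/2598960 = 0.2995

P = 0.2995


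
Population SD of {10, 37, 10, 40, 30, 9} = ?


Mean = 22.6667
Variance = 177.8889
SD = sqrt(177.8889) = 13.3375

SD = 13.3375


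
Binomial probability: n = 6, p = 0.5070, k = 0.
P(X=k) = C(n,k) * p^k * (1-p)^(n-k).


C(6,0) = 1
p^0 = 1.000000
(1-p)^6 = 0.014358
P = 1 * 1.000000 * 0.014358 = 0.0144

P(X=0) = 0.0144


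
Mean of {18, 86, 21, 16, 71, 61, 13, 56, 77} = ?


Sum = 18 + 86 + 21 + 16 + 71 + 61 + 13 + 56 + 77 = 419
n = 9
Mean = 419/9 = 46.5556

Mean = 46.5556


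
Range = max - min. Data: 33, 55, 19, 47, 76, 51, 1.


Max = 76, Min = 1
Range = 76 - 1 = 75

Range = 75


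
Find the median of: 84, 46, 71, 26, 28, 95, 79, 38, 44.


Sorted: 26, 28, 38, 44, 46, 71, 79, 84, 95
n = 9 (odd)
Middle value = 46

Median = 46


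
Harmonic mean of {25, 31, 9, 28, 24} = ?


Sum of reciprocals = 1/25 + 1/31 + 1/9 + 1/28 + 1/24 = 0.260750
HM = 5/0.260750 = 19.1754

HM = 19.1754


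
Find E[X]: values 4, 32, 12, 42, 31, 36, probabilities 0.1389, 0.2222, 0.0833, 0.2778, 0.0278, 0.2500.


E[X] = 4*0.1389 + 32*0.2222 + 12*0.0833 + 42*0.2778 + 31*0.0278 + 36*0.2500
= 0.5556 + 7.1104 + 0.9996 + 11.6676 + 0.8618 + 9.0000
= 30.1950

E[X] = 30.1950


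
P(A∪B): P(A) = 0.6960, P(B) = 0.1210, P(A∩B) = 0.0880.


P(A∪B) = 0.6960 + 0.1210 - 0.0880
= 0.8170 - 0.0880
= 0.7290

P(A∪B) = 0.7290


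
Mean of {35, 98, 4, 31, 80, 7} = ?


Sum = 35 + 98 + 4 + 31 + 80 + 7 = 255
n = 6
Mean = 255/6 = 42.5000

Mean = 42.5000


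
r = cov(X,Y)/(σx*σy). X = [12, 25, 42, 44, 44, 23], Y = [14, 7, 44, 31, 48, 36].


Mean X = 31.6667, Mean Y = 30.0000
SD X = 12.364825, SD Y = 14.955490
Cov = 132.500000
r = 132.500000/(12.364825*14.955490) = 0.7165

r = 0.7165


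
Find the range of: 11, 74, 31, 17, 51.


Max = 74, Min = 11
Range = 74 - 11 = 63

Range = 63


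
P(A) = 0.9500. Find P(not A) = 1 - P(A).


P(not A) = 1 - 0.9500 = 0.0500

P(not A) = 0.0500


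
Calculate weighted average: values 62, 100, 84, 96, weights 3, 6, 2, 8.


Numerator = 62*3 + 100*6 + 84*2 + 96*8 = 1722
Denominator = 3 + 6 + 2 + 8 = 19
WM = 1722/19 = 90.6316

WM = 90.6316


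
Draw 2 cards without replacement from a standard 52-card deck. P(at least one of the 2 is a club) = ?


P(at least one) = 1 - P(none)
P(none) = (39/52) × (38/51) = 0.558824
P(at least one) = 1 - 0.558824 = 0.4412

P = 0.4412


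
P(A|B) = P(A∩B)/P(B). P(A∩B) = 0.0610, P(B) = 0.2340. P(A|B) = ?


P(A|B) = 0.0610/0.2340 = 0.2607

P(A|B) = 0.2607


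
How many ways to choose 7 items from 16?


C(16,7) = 16!/(7! × 9!)
= 20922789888000/(5040 × 362880)
= 11440

C(16,7) = 11440


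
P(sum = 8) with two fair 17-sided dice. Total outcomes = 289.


Total outcomes = 17×17 = 289
Favorable (sum = 8): 7
P = 7/289 = 0.0242

P = 0.0242


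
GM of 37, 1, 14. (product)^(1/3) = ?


Product = 37 × 1 × 14 = 518
GM = 518^(1/3) = 8.0311

GM = 8.0311


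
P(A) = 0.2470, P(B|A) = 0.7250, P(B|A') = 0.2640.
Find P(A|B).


P(B) = P(B|A)*P(A) + P(B|A')*P(A')
= 0.7250*0.2470 + 0.2640*0.7530
= 0.179075 + 0.198792 = 0.377867
P(A|B) = 0.179075/0.377867 = 0.4739

P(A|B) = 0.4739


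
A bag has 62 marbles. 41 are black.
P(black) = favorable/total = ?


P = 41/62 = 0.6613

P = 0.6613


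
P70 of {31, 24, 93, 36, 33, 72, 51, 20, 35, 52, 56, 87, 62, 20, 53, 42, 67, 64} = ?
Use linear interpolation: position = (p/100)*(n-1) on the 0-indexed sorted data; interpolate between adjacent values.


Sorted: 20, 20, 24, 31, 33, 35, 36, 42, 51, 52, 53, 56, 62, 64, 67, 72, 87, 93
n = 18
Index = 70/100 * 17 = 11.9000
Lower = data[11] = 56, Upper = data[12] = 62
P70 = 56 + 0.9000*(6) = 61.4000

P70 = 61.4000


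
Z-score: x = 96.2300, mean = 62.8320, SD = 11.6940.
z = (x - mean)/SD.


z = (96.2300 - 62.8320)/11.6940
= 33.3980/11.6940
= 2.8560

z = 2.8560


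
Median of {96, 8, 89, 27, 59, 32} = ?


Sorted: 8, 27, 32, 59, 89, 96
n = 6 (even)
Middle values: 32 and 59
Median = (32+59)/2 = 45.5000

Median = 45.5000


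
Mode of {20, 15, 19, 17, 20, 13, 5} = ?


Frequencies: 5:1, 13:1, 15:1, 17:1, 19:1, 20:2
Max frequency = 2
Mode = 20

Mode = 20


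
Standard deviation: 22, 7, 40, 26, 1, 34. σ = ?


Mean = 21.6667
Variance = 191.5556
SD = sqrt(191.5556) = 13.8404

SD = 13.8404


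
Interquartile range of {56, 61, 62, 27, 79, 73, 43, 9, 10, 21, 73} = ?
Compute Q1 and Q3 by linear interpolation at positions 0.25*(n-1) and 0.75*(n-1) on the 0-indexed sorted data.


Sorted: 9, 10, 21, 27, 43, 56, 61, 62, 73, 73, 79
Q1 (25th %ile) = 24.0000
Q3 (75th %ile) = 67.5000
IQR = 67.5000 - 24.0000 = 43.5000

IQR = 43.5000


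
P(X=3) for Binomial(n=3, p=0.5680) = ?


C(3,3) = 1
p^3 = 0.183250
(1-p)^0 = 1.000000
P = 1 * 0.183250 * 1.000000 = 0.1833

P(X=3) = 0.1833


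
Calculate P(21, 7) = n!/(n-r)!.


P(21,7) = 21!/14!
= 51090942171709440000/87178291200
= 586051200

P(21,7) = 586051200


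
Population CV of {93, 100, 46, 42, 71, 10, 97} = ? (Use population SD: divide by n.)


Mean = 65.5714
SD = 31.5814
CV = (31.5814/65.5714)*100 = 48.1634%

CV = 48.1634%


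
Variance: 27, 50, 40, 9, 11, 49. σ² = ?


Mean = 31.0000
Squared deviations: 16.0000, 361.0000, 81.0000, 484.0000, 400.0000, 324.0000
Sum = 1666.0000
Variance = 1666.0000/6 = 277.6667

Variance = 277.6667


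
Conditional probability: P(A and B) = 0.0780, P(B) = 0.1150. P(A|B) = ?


P(A|B) = 0.0780/0.1150 = 0.6783

P(A|B) = 0.6783


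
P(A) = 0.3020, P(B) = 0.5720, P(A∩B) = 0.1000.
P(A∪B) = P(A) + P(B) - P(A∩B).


P(A∪B) = 0.3020 + 0.5720 - 0.1000
= 0.8740 - 0.1000
= 0.7740

P(A∪B) = 0.7740


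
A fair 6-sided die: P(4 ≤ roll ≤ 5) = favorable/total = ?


Favorable outcomes (4 ≤ roll ≤ 5): 2
Total outcomes = 6
P = 2/6 = 0.3333

P = 0.3333


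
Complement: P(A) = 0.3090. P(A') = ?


P(not A) = 1 - 0.3090 = 0.6910

P(not A) = 0.6910


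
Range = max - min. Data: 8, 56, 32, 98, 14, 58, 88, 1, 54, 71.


Max = 98, Min = 1
Range = 98 - 1 = 97

Range = 97


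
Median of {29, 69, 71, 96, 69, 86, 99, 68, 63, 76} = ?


Sorted: 29, 63, 68, 69, 69, 71, 76, 86, 96, 99
n = 10 (even)
Middle values: 69 and 71
Median = (69+71)/2 = 70.0000

Median = 70.0000


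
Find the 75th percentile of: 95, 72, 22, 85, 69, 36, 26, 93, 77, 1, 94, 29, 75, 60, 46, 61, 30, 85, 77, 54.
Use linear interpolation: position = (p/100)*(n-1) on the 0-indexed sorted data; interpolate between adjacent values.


Sorted: 1, 22, 26, 29, 30, 36, 46, 54, 60, 61, 69, 72, 75, 77, 77, 85, 85, 93, 94, 95
n = 20
Index = 75/100 * 19 = 14.2500
Lower = data[14] = 77, Upper = data[15] = 85
P75 = 77 + 0.2500*(8) = 79.0000

P75 = 79.0000


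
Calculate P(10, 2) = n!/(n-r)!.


P(10,2) = 10!/8!
= 3628800/40320
= 90

P(10,2) = 90


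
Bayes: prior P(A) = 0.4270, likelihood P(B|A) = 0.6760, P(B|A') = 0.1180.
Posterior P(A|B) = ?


P(B) = P(B|A)*P(A) + P(B|A')*P(A')
= 0.6760*0.4270 + 0.1180*0.5730
= 0.288652 + 0.067614 = 0.356266
P(A|B) = 0.288652/0.356266 = 0.8102

P(A|B) = 0.8102


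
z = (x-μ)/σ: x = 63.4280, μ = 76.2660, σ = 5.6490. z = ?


z = (63.4280 - 76.2660)/5.6490
= -12.8380/5.6490
= -2.2726

z = -2.2726


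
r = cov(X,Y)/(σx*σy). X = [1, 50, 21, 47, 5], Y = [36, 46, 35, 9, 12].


Mean X = 24.8000, Mean Y = 27.6000
SD X = 20.497805, SD Y = 14.513442
Cov = 26.320000
r = 26.320000/(20.497805*14.513442) = 0.0885

r = 0.0885


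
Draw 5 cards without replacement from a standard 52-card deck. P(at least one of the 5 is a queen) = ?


P(at least one) = 1 - P(none)
P(none) = (48/52) × (47/51) × (46/50) × (45/49) × (44/48) = 0.658842
P(at least one) = 1 - 0.658842 = 0.3412

P = 0.3412


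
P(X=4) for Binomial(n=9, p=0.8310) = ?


C(9,4) = 126
p^4 = 0.476874
(1-p)^5 = 0.000138
P = 126 * 0.476874 * 0.000138 = 0.0083

P(X=4) = 0.0083


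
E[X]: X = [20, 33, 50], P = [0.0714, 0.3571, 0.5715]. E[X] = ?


E[X] = 20*0.0714 + 33*0.3571 + 50*0.5715
= 1.4280 + 11.7843 + 28.5750
= 41.7873

E[X] = 41.7873


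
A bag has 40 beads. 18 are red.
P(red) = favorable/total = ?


P = 18/40 = 0.4500

P = 0.4500


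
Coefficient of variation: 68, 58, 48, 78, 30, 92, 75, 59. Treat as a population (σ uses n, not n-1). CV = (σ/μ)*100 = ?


Mean = 63.5000
SD = 17.9861
CV = (17.9861/63.5000)*100 = 28.3246%

CV = 28.3246%


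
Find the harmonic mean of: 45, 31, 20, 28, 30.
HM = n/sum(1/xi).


Sum of reciprocals = 1/45 + 1/31 + 1/20 + 1/28 + 1/30 = 0.173528
HM = 5/0.173528 = 28.8138

HM = 28.8138


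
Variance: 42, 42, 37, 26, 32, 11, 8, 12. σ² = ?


Mean = 26.2500
Squared deviations: 248.0625, 248.0625, 115.5625, 0.0625, 33.0625, 232.5625, 333.0625, 203.0625
Sum = 1413.5000
Variance = 1413.5000/8 = 176.6875

Variance = 176.6875
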